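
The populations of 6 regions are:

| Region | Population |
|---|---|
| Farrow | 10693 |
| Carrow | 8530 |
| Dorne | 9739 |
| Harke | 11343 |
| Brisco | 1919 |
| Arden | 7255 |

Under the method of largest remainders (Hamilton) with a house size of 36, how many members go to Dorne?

Total 49479; standard divisor 49479/36 ≈ 1374.417.
Standard quotas: Farrow 7.7800, Carrow 6.2063, Dorne 7.0859, Harke 8.2530, Brisco 1.3962, Arden 5.2786.
Lower quotas: Farrow 7, Carrow 6, Dorne 7, Harke 8, Brisco 1, Arden 5 (sum 34, leaving 2 seats).
Remainders in descending order: Farrow 0.7800, Brisco 0.3962, Arden 0.2786, Harke 0.2530, Carrow 0.2063, Dorne 0.0859.
The surplus seats go to Farrow, Brisco.
Dorne receives 7.

7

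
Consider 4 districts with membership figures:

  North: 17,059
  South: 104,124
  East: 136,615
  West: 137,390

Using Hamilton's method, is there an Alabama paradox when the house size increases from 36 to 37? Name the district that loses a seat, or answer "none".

North

At 36 seats: North 2, South 9, East 12, West 13.
At 37 seats: North 1, South 10, East 13, West 13.
North drops from 2 to 1.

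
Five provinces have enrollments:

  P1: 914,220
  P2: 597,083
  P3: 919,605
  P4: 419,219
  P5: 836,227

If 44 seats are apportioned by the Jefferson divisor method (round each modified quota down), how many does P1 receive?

Standard divisor 3686354/44 ≈ 83780.773; standard quotas: P1 10.912, P2 7.127, P3 10.976, P4 5.004, P5 9.981.
Rounding down gives 10, 7, 10, 5, 9 = 41 seats, so the divisor must be adjusted.
With modified divisor 79900: modified quotas P1 11.442, P2 7.473, P3 11.509, P4 5.247, P5 10.466.
Rounding down: P1 11, P2 7, P3 11, P4 5, P5 10 (total 44).
P1 receives 11.

11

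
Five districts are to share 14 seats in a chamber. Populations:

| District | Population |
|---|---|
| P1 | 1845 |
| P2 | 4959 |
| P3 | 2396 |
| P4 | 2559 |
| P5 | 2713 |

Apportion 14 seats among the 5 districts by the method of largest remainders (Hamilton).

P1=2; P2=5; P3=2; P4=2; P5=3

Total 14472; standard divisor 14472/14 ≈ 1033.714.
Standard quotas: P1 1.785, P2 4.797, P3 2.318, P4 2.476, P5 2.625.
Lower quotas: P1 1, P2 4, P3 2, P4 2, P5 2 (sum 11, leaving 3 seats).
Remainders in descending order: P2 0.797, P1 0.785, P5 0.625, P4 0.476, P3 0.318.
The surplus seats go to P2, P1, P5.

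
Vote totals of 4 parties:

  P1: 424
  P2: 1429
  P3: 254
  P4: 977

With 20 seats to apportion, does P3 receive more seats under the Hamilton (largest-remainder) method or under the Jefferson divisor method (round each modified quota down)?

Hamilton

Hamilton: P1 3, P2 9, P3 2, P4 6.
Jefferson: P1 3, P2 10, P3 1, P4 6.
P3 gets 2 under Hamilton and 1 under Jefferson.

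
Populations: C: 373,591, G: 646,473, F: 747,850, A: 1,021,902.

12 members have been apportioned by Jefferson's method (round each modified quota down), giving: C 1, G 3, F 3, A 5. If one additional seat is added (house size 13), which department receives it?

Priority for the next seat is population ÷ (current seats + 1).
Priorities: C 186795.500, G 161618.250, F 186962.500, A 170317.000.
Highest priority: F.

F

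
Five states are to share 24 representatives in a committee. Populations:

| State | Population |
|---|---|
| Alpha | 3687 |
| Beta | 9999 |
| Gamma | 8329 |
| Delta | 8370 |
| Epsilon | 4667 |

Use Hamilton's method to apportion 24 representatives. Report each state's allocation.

The standard divisor is 35052/24 ≈ 1460.5.
Standard quotas: Alpha 2.5245, Beta 6.8463, Gamma 5.7028, Delta 5.7309, Epsilon 3.1955.
Lower quotas: Alpha 2, Beta 6, Gamma 5, Delta 5, Epsilon 3 (sum 21, leaving 3 seats).
Remainders in descending order: Beta 0.8463, Delta 0.7309, Gamma 0.7028, Alpha 0.5245, Epsilon 0.1955.
The surplus seats go to Beta, Delta, Gamma.

Alpha=2, Beta=7, Gamma=6, Delta=6, Epsilon=3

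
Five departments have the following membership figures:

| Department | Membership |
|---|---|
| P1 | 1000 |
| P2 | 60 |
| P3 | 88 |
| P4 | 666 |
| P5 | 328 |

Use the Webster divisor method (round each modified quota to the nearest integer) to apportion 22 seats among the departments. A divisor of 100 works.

With modified divisor 100: modified quotas P1 10.000, P2 0.600, P3 0.880, P4 6.660, P5 3.280.
Rounding to the nearest integer: P1 10, P2 1, P3 1, P4 7, P5 3 (total 22).

P1 10, P2 1, P3 1, P4 7, P5 3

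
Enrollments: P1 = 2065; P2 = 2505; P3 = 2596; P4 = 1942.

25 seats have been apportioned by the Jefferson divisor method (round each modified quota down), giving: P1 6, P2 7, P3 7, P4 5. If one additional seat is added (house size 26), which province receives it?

Priority for the next seat is population ÷ (current seats + 1).
Priorities: P1 295.000, P2 313.125, P3 324.500, P4 323.667.
Highest priority: P3.

P3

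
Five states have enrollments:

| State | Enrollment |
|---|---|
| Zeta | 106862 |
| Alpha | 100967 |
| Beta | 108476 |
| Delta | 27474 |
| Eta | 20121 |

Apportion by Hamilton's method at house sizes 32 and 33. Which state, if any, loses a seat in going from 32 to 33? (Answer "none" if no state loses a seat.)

At 32 seats: Zeta 9, Alpha 9, Beta 10, Delta 2, Eta 2.
At 33 seats: Zeta 10, Alpha 9, Beta 10, Delta 2, Eta 2.
No state's allocation decreased.

none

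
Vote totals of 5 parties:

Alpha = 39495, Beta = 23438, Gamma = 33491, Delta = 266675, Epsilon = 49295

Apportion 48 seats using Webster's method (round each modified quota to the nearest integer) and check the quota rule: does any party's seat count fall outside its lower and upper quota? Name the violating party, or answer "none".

Standard quotas: Alpha 4.597, Beta 2.728, Gamma 3.898, Delta 31.039, Epsilon 5.738.
Webster allocation: Alpha 5, Beta 3, Gamma 4, Delta 30, Epsilon 6.
Delta has quota 31.039 (lower 31, upper 32) but receives 30 — outside the quota interval.

Delta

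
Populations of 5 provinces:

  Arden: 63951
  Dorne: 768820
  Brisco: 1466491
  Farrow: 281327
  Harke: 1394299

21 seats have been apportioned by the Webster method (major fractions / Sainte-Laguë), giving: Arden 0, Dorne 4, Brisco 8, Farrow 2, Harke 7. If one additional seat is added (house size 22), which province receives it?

Priority for the next seat is population ÷ (current seats + 0.5).
Priorities: Arden 127902.000, Dorne 170848.889, Brisco 172528.353, Farrow 112530.800, Harke 185906.533.
Highest priority: Harke.

Harke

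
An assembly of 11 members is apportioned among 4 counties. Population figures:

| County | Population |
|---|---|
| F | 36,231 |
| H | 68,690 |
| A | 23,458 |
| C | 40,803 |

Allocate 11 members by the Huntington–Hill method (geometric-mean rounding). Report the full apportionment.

With divisor 15973: modified quotas F 2.268, H 4.300, A 1.469, C 2.554.
Geometric-mean thresholds: F √(2·3)=2.449, H √(4·5)=4.472, A √(1·2)=1.414, C √(2·3)=2.449.
Each quota rounded against its threshold gives F 2, H 4, A 2, C 3 (total 11).

F 2, H 4, A 2, C 3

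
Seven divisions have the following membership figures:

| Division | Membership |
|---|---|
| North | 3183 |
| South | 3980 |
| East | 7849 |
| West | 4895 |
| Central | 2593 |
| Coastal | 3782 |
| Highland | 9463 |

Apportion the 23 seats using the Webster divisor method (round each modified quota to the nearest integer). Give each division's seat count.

North: 2, South: 3, East: 5, West: 3, Central: 2, Coastal: 2, Highland: 6

Standard divisor 35745/23 ≈ 1554.13; standard quotas: North 2.048, South 2.561, East 5.050, West 3.150, Central 1.668, Coastal 2.434, Highland 6.089.
Rounding to the nearest integer gives North 2, South 3, East 5, West 3, Central 2, Coastal 2, Highland 6 — total 23, matching the house size, so no adjustment is needed.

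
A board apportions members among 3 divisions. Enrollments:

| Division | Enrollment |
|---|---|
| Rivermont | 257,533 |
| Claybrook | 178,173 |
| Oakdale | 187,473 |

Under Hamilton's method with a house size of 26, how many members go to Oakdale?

Total 623179; standard divisor 623179/26 ≈ 23968.423.
Standard quotas: Rivermont 10.7447, Claybrook 7.4337, Oakdale 7.8217.
Lower quotas: Rivermont 10, Claybrook 7, Oakdale 7 (sum 24, leaving 2 seats).
Remainders in descending order: Oakdale 0.8217, Rivermont 0.7447, Claybrook 0.4337.
The surplus seats go to Oakdale, Rivermont.
Oakdale receives 8.

8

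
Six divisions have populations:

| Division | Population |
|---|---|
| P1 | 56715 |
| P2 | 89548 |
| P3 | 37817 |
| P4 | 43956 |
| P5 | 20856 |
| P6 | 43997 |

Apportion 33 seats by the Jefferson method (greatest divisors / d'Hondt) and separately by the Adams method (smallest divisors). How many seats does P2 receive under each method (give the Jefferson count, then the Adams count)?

11 and 10

Jefferson: P1 6, P2 11, P3 4, P4 5, P5 2, P6 5.
Adams: P1 6, P2 10, P3 4, P4 5, P5 3, P6 5.
P2 gets 11 under Jefferson and 10 under Adams.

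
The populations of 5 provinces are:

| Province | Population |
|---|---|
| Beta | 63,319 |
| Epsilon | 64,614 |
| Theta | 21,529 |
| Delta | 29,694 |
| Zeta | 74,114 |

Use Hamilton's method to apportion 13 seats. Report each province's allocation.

Beta=3, Epsilon=3, Theta=1, Delta=2, Zeta=4

Standard divisor: 253270 ÷ 13 ≈ 19482.308.
Standard quotas: Beta 3.2501, Epsilon 3.3165, Theta 1.1051, Delta 1.5242, Zeta 3.8042.
Lower quotas: Beta 3, Epsilon 3, Theta 1, Delta 1, Zeta 3 (sum 11, leaving 2 seats).
Remainders in descending order: Zeta 0.8042, Delta 0.5242, Epsilon 0.3165, Beta 0.2501, Theta 0.1051.
The surplus seats go to Zeta, Delta.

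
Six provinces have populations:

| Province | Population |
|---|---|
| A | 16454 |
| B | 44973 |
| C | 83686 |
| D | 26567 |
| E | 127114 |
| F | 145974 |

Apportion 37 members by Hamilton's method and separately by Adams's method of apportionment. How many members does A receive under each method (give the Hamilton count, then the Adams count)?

1 and 2

Hamilton: A 1, B 4, C 7, D 2, E 11, F 12.
Adams: A 2, B 4, C 7, D 3, E 10, F 11.
A gets 1 under Hamilton and 2 under Adams.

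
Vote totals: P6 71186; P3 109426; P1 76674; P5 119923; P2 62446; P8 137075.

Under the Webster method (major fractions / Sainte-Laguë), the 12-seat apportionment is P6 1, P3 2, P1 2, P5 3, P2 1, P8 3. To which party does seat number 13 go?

P6

Priority for the next seat is population ÷ (current seats + 0.5).
Priorities: P6 47457.333, P3 43770.400, P1 30669.600, P5 34263.714, P2 41630.667, P8 39164.286.
Highest priority: P6.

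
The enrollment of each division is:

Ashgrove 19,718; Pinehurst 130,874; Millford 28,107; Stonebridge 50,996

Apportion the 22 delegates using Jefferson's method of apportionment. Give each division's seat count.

Standard divisor 229695/22 ≈ 10440.682; standard quotas: Ashgrove 1.889, Pinehurst 12.535, Millford 2.692, Stonebridge 4.884.
Rounding down gives 1, 12, 2, 4 = 19 seats, so the divisor must be adjusted.
With modified divisor 9600: modified quotas Ashgrove 2.054, Pinehurst 13.633, Millford 2.928, Stonebridge 5.312.
Rounding down: Ashgrove 2, Pinehurst 13, Millford 2, Stonebridge 5 (total 22).

Ashgrove=2; Pinehurst=13; Millford=2; Stonebridge=5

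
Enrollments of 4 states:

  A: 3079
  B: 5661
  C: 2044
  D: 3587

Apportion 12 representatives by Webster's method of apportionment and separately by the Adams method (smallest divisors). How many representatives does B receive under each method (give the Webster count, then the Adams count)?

5 and 4

Webster: A 2, B 5, C 2, D 3.
Adams: A 3, B 4, C 2, D 3.
B gets 5 under Webster and 4 under Adams.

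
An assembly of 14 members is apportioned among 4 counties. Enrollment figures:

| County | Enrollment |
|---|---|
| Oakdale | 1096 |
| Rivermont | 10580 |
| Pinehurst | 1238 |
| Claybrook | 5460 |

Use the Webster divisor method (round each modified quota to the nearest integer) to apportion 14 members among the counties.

Standard divisor 18374/14 ≈ 1312.429; standard quotas: Oakdale 0.835, Rivermont 8.061, Pinehurst 0.943, Claybrook 4.160.
Rounding to the nearest integer gives Oakdale 1, Rivermont 8, Pinehurst 1, Claybrook 4 — total 14, matching the house size, so no adjustment is needed.

Oakdale 1; Rivermont 8; Pinehurst 1; Claybrook 4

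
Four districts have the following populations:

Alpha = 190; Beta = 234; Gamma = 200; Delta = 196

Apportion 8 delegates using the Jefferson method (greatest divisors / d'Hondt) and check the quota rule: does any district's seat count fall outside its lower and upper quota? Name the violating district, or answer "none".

Standard quotas: Alpha 1.854, Beta 2.283, Gamma 1.951, Delta 1.912.
Jefferson allocation: Alpha 2, Beta 2, Gamma 2, Delta 2.
Every allocation lies between the lower and upper quota.

none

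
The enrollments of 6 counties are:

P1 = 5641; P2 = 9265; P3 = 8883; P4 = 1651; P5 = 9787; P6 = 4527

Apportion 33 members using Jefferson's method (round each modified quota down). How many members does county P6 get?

Standard divisor 39754/33 ≈ 1204.667; standard quotas: P1 4.683, P2 7.691, P3 7.374, P4 1.371, P5 8.124, P6 3.758.
Rounding down gives 4, 7, 7, 1, 8, 3 = 30 seats, so the divisor must be adjusted.
With modified divisor 1120: modified quotas P1 5.037, P2 8.272, P3 7.931, P4 1.474, P5 8.738, P6 4.042.
Rounding down: P1 5, P2 8, P3 7, P4 1, P5 8, P6 4 (total 33).
P6 receives 4.

4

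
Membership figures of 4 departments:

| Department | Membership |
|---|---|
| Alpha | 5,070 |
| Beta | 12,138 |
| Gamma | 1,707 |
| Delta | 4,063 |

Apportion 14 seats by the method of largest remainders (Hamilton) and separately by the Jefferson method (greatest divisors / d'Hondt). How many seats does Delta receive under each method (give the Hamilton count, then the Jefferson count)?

3 and 2

Hamilton: Alpha 3, Beta 7, Gamma 1, Delta 3.
Jefferson: Alpha 3, Beta 8, Gamma 1, Delta 2.
Delta gets 3 under Hamilton and 2 under Jefferson.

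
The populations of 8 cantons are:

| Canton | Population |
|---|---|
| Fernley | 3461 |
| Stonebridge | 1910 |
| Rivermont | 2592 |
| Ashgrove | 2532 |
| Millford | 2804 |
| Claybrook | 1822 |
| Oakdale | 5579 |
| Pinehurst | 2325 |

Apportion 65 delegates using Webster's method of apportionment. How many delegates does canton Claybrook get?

Standard divisor 23025/65 ≈ 354.231; standard quotas: Fernley 9.770, Stonebridge 5.392, Rivermont 7.317, Ashgrove 7.148, Millford 7.916, Claybrook 5.144, Oakdale 15.750, Pinehurst 6.564.
Rounding to the nearest integer gives Fernley 10, Stonebridge 5, Rivermont 7, Ashgrove 7, Millford 8, Claybrook 5, Oakdale 16, Pinehurst 7 — total 65, matching the house size, so no adjustment is needed.
Claybrook receives 5.

5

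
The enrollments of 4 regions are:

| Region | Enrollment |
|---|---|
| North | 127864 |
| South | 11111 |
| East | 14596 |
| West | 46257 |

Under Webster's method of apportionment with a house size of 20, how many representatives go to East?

Standard divisor 199828/20 ≈ 9991.4; standard quotas: North 12.797, South 1.112, East 1.461, West 4.630.
Rounding to the nearest integer gives North 13, South 1, East 1, West 5 — total 20, matching the house size, so no adjustment is needed.
East receives 1.

1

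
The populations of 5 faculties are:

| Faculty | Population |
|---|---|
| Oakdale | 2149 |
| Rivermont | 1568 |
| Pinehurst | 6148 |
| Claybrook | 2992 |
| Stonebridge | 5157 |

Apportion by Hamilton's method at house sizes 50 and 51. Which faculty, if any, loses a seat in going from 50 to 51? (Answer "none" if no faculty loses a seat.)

At 50 seats: Oakdale 6, Rivermont 5, Pinehurst 17, Claybrook 8, Stonebridge 14.
At 51 seats: Oakdale 6, Rivermont 4, Pinehurst 17, Claybrook 9, Stonebridge 15.
Rivermont drops from 5 to 4.

Rivermont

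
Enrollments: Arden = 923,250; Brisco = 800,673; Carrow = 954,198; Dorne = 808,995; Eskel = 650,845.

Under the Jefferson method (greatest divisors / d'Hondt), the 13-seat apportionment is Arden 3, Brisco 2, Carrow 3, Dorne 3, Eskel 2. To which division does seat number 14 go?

Priority for the next seat is population ÷ (current seats + 1).
Priorities: Arden 230812.500, Brisco 266891.000, Carrow 238549.500, Dorne 202248.750, Eskel 216948.333.
Highest priority: Brisco.

Brisco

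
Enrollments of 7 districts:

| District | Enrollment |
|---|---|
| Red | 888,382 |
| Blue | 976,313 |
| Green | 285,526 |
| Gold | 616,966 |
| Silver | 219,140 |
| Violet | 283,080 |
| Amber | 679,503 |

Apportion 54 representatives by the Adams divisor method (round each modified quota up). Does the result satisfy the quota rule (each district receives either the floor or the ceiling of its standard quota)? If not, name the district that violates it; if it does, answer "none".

Standard quotas: Red 12.148, Blue 13.351, Green 3.904, Gold 8.437, Silver 2.997, Violet 3.871, Amber 9.292.
Adams allocation: Red 12, Blue 13, Green 4, Gold 9, Silver 3, Violet 4, Amber 9.
Every allocation lies between the lower and upper quota.

none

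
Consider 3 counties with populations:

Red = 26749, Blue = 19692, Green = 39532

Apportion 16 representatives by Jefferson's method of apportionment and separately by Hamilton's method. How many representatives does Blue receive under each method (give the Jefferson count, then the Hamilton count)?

Jefferson: Red 5, Blue 3, Green 8.
Hamilton: Red 5, Blue 4, Green 7.
Blue gets 3 under Jefferson and 4 under Hamilton.

3 and 4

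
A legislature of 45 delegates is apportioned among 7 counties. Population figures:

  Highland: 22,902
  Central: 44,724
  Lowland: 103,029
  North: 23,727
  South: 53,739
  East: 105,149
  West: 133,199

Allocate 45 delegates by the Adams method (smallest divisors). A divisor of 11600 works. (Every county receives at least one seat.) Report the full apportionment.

Highland 2, Central 4, Lowland 9, North 3, South 5, East 10, West 12

With modified divisor 11600: modified quotas Highland 1.974, Central 3.856, Lowland 8.882, North 2.045, South 4.633, East 9.065, West 11.483.
Rounding up: Highland 2, Central 4, Lowland 9, North 3, South 5, East 10, West 12 (total 45).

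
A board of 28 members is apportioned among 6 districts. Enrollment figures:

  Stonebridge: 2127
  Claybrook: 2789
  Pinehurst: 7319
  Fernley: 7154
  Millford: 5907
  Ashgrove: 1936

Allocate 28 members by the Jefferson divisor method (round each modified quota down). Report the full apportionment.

Standard divisor 27232/28 ≈ 972.571; standard quotas: Stonebridge 2.187, Claybrook 2.868, Pinehurst 7.525, Fernley 7.356, Millford 6.074, Ashgrove 1.991.
Rounding down gives 2, 2, 7, 7, 6, 1 = 25 seats, so the divisor must be adjusted.
With modified divisor 900: modified quotas Stonebridge 2.363, Claybrook 3.099, Pinehurst 8.132, Fernley 7.949, Millford 6.563, Ashgrove 2.151.
Rounding down: Stonebridge 2, Claybrook 3, Pinehurst 8, Fernley 7, Millford 6, Ashgrove 2 (total 28).

Stonebridge: 2; Claybrook: 3; Pinehurst: 8; Fernley: 7; Millford: 6; Ashgrove: 2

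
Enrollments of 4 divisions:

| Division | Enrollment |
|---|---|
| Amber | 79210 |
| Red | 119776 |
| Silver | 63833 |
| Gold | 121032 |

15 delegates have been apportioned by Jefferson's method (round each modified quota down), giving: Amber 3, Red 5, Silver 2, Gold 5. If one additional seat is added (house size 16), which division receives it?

Priority for the next seat is population ÷ (current seats + 1).
Priorities: Amber 19802.500, Red 19962.667, Silver 21277.667, Gold 20172.000.
Highest priority: Silver.

Silver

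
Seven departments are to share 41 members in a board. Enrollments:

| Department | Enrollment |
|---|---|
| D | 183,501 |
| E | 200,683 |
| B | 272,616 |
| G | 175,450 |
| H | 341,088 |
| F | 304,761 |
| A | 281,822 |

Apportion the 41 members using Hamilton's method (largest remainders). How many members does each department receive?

D 4; E 5; B 6; G 4; H 8; F 7; A 7

The standard divisor is 1759921/41 ≈ 42924.902.
Standard quotas: D 4.2749, E 4.6752, B 6.3510, G 4.0874, H 7.9462, F 7.0999, A 6.5655.
Lower quotas: D 4, E 4, B 6, G 4, H 7, F 7, A 6 (sum 38, leaving 3 seats).
Remainders in descending order: H 0.9462, E 0.6752, A 0.5655, B 0.3510, D 0.2749, F 0.0999, G 0.0874.
The surplus seats go to H, E, A.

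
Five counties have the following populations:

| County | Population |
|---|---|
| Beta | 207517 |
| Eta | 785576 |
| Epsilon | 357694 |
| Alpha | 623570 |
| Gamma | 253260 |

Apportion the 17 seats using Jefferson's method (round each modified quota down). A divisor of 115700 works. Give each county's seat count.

Beta 1; Eta 6; Epsilon 3; Alpha 5; Gamma 2

With modified divisor 115700: modified quotas Beta 1.794, Eta 6.790, Epsilon 3.092, Alpha 5.390, Gamma 2.189.
Rounding down: Beta 1, Eta 6, Epsilon 3, Alpha 5, Gamma 2 (total 17).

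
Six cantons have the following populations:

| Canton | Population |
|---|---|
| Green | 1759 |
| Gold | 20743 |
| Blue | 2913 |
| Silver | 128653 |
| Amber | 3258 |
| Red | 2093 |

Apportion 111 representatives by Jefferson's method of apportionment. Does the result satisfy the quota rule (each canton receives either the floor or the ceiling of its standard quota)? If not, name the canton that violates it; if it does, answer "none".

Silver

Standard quotas: Green 1.225, Gold 14.443, Blue 2.028, Silver 89.578, Amber 2.268, Red 1.457.
Jefferson allocation: Green 1, Gold 14, Blue 2, Silver 91, Amber 2, Red 1.
Silver has quota 89.578 (lower 89, upper 90) but receives 91 — outside the quota interval.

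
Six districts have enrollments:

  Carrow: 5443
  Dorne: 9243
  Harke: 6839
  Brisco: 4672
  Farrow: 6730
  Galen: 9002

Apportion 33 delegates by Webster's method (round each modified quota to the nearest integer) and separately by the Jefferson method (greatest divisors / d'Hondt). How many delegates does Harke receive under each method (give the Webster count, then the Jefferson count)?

Webster: Carrow 4, Dorne 7, Harke 6, Brisco 4, Farrow 5, Galen 7.
Jefferson: Carrow 4, Dorne 8, Harke 5, Brisco 4, Farrow 5, Galen 7.
Harke gets 6 under Webster and 5 under Jefferson.

6 and 5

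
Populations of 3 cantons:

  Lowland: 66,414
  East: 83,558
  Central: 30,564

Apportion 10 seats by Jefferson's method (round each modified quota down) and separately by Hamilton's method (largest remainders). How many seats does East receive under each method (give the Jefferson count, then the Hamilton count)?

5 and 4

Jefferson: Lowland 4, East 5, Central 1.
Hamilton: Lowland 4, East 4, Central 2.
East gets 5 under Jefferson and 4 under Hamilton.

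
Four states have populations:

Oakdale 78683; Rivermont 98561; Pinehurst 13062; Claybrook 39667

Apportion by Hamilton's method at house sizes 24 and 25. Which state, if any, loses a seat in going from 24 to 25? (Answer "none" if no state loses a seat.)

At 24 seats: Oakdale 8, Rivermont 10, Pinehurst 2, Claybrook 4.
At 25 seats: Oakdale 9, Rivermont 11, Pinehurst 1, Claybrook 4.
Pinehurst drops from 2 to 1.

Pinehurst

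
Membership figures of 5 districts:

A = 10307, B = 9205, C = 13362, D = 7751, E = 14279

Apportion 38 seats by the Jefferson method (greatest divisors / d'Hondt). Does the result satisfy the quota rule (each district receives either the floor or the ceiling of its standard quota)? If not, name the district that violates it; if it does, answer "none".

none

Standard quotas: A 7.134, B 6.371, C 9.248, D 5.365, E 9.883.
Jefferson allocation: A 7, B 6, C 10, D 5, E 10.
Every allocation lies between the lower and upper quota.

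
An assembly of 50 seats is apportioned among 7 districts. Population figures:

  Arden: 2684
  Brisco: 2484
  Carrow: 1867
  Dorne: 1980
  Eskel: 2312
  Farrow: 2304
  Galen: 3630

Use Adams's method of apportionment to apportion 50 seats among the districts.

Standard divisor 17261/50 ≈ 345.22; standard quotas: Arden 7.775, Brisco 7.195, Carrow 5.408, Dorne 5.735, Eskel 6.697, Farrow 6.674, Galen 10.515.
Rounding up gives 8, 8, 6, 6, 7, 7, 11 = 53 seats, so the divisor must be adjusted.
With modified divisor 380: modified quotas Arden 7.063, Brisco 6.537, Carrow 4.913, Dorne 5.211, Eskel 6.084, Farrow 6.063, Galen 9.553.
Rounding up: Arden 8, Brisco 7, Carrow 5, Dorne 6, Eskel 7, Farrow 7, Galen 10 (total 50).

Arden: 8, Brisco: 7, Carrow: 5, Dorne: 6, Eskel: 7, Farrow: 7, Galen: 10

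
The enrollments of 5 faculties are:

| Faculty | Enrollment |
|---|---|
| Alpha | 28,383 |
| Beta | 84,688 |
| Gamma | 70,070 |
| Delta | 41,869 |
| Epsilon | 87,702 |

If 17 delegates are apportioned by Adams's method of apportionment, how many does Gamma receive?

Standard divisor 312712/17 ≈ 18394.824; standard quotas: Alpha 1.543, Beta 4.604, Gamma 3.809, Delta 2.276, Epsilon 4.768.
Rounding up gives 2, 5, 4, 3, 5 = 19 seats, so the divisor must be adjusted.
With modified divisor 21500: modified quotas Alpha 1.320, Beta 3.939, Gamma 3.259, Delta 1.947, Epsilon 4.079.
Rounding up: Alpha 2, Beta 4, Gamma 4, Delta 2, Epsilon 5 (total 17).
Gamma receives 4.

4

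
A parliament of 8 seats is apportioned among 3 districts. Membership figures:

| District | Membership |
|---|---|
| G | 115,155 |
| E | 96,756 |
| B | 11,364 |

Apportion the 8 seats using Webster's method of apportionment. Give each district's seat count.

Standard divisor 223275/8 ≈ 27909.375; standard quotas: G 4.126, E 3.467, B 0.407.
Rounding to the nearest integer gives 4, 3, 0 = 7 seats, so the divisor must be adjusted.
With modified divisor 26600: modified quotas G 4.329, E 3.637, B 0.427.
Rounding to the nearest integer: G 4, E 4, B 0 (total 8).

G 4, E 4, B 0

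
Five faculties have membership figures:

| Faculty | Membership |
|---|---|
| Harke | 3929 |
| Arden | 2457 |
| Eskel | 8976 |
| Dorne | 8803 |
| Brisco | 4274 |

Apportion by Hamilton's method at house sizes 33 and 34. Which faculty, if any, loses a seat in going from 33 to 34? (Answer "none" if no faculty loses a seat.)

none

At 33 seats: Harke 5, Arden 3, Eskel 10, Dorne 10, Brisco 5.
At 34 seats: Harke 5, Arden 3, Eskel 11, Dorne 10, Brisco 5.
No faculty's allocation decreased.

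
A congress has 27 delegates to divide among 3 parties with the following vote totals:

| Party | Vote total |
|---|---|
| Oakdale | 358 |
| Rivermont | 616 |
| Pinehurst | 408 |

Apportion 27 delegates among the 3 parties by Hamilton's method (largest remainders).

Total 1382; standard divisor 1382/27 ≈ 51.185.
Standard quotas: Oakdale 6.994, Rivermont 12.035, Pinehurst 7.971.
Lower quotas: Oakdale 6, Rivermont 12, Pinehurst 7 (sum 25, leaving 2 seats).
Remainders in descending order: Oakdale 0.994, Pinehurst 0.971, Rivermont 0.035.
The surplus seats go to Oakdale, Pinehurst.

Oakdale 7, Rivermont 12, Pinehurst 8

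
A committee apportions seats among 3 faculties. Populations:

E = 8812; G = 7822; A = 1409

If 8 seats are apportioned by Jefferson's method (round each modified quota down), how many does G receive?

Standard divisor 18043/8 ≈ 2255.375; standard quotas: E 3.907, G 3.468, A 0.625.
Rounding down gives 3, 3, 0 = 6 seats, so the divisor must be adjusted.
With modified divisor 1900: modified quotas E 4.638, G 4.117, A 0.742.
Rounding down: E 4, G 4, A 0 (total 8).
G receives 4.

4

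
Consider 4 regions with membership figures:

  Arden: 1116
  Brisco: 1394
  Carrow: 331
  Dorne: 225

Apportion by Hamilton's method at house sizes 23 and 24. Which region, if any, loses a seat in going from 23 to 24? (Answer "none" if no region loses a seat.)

Carrow

At 23 seats: Arden 8, Brisco 10, Carrow 3, Dorne 2.
At 24 seats: Arden 9, Brisco 11, Carrow 2, Dorne 2.
Carrow drops from 3 to 2.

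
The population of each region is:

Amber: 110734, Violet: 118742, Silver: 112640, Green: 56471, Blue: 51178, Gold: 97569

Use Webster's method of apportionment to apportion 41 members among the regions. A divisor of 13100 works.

Amber=8, Violet=9, Silver=9, Green=4, Blue=4, Gold=7

With modified divisor 13100: modified quotas Amber 8.453, Violet 9.064, Silver 8.598, Green 4.311, Blue 3.907, Gold 7.448.
Rounding to the nearest integer: Amber 8, Violet 9, Silver 9, Green 4, Blue 4, Gold 7 (total 41).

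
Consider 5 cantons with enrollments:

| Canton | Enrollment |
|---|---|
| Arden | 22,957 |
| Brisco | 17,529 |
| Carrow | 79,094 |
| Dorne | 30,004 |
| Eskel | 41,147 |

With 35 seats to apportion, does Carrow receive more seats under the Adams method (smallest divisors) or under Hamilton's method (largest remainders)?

Adams: Arden 4, Brisco 3, Carrow 14, Dorne 6, Eskel 8.
Hamilton: Arden 4, Brisco 3, Carrow 15, Dorne 5, Eskel 8.
Carrow gets 14 under Adams and 15 under Hamilton.

Hamilton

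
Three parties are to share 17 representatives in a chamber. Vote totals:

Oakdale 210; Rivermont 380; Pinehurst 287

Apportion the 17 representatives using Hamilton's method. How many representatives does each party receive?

Total 877; standard divisor 877/17 ≈ 51.588.
Standard quotas: Oakdale 4.071, Rivermont 7.366, Pinehurst 5.563.
Lower quotas: Oakdale 4, Rivermont 7, Pinehurst 5 (sum 16, leaving 1 seat).
Remainders in descending order: Pinehurst 0.563, Rivermont 0.366, Oakdale 0.071.
The surplus seat goes to Pinehurst.

Oakdale: 4, Rivermont: 7, Pinehurst: 6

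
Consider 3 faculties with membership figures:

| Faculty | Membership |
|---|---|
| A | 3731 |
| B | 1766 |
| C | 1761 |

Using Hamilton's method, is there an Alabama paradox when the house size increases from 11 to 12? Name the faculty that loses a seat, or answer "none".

none

At 11 seats: A 5, B 3, C 3.
At 12 seats: A 6, B 3, C 3.
No faculty's allocation decreased.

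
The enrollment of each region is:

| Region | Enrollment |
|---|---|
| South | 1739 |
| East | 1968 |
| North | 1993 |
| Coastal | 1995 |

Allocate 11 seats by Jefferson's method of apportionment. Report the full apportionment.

Standard divisor 7695/11 ≈ 699.545; standard quotas: South 2.486, East 2.813, North 2.849, Coastal 2.852.
Rounding down gives 2, 2, 2, 2 = 8 seats, so the divisor must be adjusted.
With modified divisor 600: modified quotas South 2.898, East 3.280, North 3.322, Coastal 3.325.
Rounding down: South 2, East 3, North 3, Coastal 3 (total 11).

South: 2, East: 3, North: 3, Coastal: 3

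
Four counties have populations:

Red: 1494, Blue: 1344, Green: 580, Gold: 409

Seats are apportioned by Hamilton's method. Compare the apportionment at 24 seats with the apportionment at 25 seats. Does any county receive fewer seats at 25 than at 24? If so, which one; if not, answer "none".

At 24 seats: Red 9, Blue 8, Green 4, Gold 3.
At 25 seats: Red 10, Blue 9, Green 4, Gold 2.
Gold drops from 3 to 2.

Gold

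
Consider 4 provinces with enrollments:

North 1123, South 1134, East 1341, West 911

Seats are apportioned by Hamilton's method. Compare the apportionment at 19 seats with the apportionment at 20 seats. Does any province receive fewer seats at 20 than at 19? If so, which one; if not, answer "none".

At 19 seats: North 5, South 5, East 5, West 4.
At 20 seats: North 5, South 5, East 6, West 4.
No province's allocation decreased.

none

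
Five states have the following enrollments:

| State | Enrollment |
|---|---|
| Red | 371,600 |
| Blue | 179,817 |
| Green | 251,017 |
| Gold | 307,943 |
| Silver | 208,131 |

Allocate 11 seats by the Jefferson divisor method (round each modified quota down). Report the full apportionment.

Red 3; Blue 1; Green 2; Gold 3; Silver 2

Standard divisor 1318508/11 ≈ 119864.364; standard quotas: Red 3.100, Blue 1.500, Green 2.094, Gold 2.569, Silver 1.736.
Rounding down gives 3, 1, 2, 2, 1 = 9 seats, so the divisor must be adjusted.
With modified divisor 97800: modified quotas Red 3.800, Blue 1.839, Green 2.567, Gold 3.149, Silver 2.128.
Rounding down: Red 3, Blue 1, Green 2, Gold 3, Silver 2 (total 11).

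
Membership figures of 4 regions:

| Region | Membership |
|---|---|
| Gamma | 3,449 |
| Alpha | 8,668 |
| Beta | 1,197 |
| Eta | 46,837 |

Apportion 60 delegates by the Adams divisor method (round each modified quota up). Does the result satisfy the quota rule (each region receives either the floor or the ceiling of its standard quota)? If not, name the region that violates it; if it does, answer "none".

Eta

Standard quotas: Gamma 3.440, Alpha 8.646, Beta 1.194, Eta 46.719.
Adams allocation: Gamma 4, Alpha 9, Beta 2, Eta 45.
Eta has quota 46.719 (lower 46, upper 47) but receives 45 — outside the quota interval.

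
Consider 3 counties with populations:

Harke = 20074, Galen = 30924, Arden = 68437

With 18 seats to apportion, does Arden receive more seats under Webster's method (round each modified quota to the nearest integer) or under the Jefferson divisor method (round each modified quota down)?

Jefferson

Webster: Harke 3, Galen 5, Arden 10.
Jefferson: Harke 3, Galen 4, Arden 11.
Arden gets 10 under Webster and 11 under Jefferson.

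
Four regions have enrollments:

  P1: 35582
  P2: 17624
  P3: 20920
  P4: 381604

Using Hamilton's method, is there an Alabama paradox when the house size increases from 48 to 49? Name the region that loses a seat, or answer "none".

At 48 seats: P1 4, P2 2, P3 2, P4 40.
At 49 seats: P1 4, P2 2, P3 2, P4 41.
No region's allocation decreased.

none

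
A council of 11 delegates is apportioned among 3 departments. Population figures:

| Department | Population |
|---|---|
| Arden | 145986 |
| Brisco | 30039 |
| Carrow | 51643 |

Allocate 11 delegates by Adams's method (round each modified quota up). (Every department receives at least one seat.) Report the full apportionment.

Standard divisor 227668/11 ≈ 20697.091; standard quotas: Arden 7.053, Brisco 1.451, Carrow 2.495.
Rounding up gives 8, 2, 3 = 13 seats, so the divisor must be adjusted.
With modified divisor 25100: modified quotas Arden 5.816, Brisco 1.197, Carrow 2.057.
Rounding up: Arden 6, Brisco 2, Carrow 3 (total 11).

Arden: 6, Brisco: 2, Carrow: 3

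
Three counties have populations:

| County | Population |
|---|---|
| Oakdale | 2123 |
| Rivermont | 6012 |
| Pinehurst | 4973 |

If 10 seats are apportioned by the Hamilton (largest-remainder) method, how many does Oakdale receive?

2

Total 13108; standard divisor 13108/10 ≈ 1310.8.
Standard quotas: Oakdale 1.6196, Rivermont 4.5865, Pinehurst 3.7939.
Lower quotas: Oakdale 1, Rivermont 4, Pinehurst 3 (sum 8, leaving 2 seats).
Remainders in descending order: Pinehurst 0.7939, Oakdale 0.6196, Rivermont 0.5865.
The surplus seats go to Pinehurst, Oakdale.
Oakdale receives 2.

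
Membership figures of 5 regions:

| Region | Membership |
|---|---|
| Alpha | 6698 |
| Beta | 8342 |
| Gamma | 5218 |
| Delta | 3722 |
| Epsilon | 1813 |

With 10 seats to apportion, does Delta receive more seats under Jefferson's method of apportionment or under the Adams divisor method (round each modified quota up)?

Adams

Jefferson: Alpha 3, Beta 4, Gamma 2, Delta 1, Epsilon 0.
Adams: Alpha 2, Beta 3, Gamma 2, Delta 2, Epsilon 1.
Delta gets 1 under Jefferson and 2 under Adams.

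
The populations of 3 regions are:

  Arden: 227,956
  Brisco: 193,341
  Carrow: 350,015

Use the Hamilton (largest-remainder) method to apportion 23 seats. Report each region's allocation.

Arden=7; Brisco=6; Carrow=10

Standard divisor: 771312 ÷ 23 ≈ 33535.304.
Standard quotas: Arden 6.7975, Brisco 5.7653, Carrow 10.4372.
Lower quotas: Arden 6, Brisco 5, Carrow 10 (sum 21, leaving 2 seats).
Remainders in descending order: Arden 0.7975, Brisco 0.7653, Carrow 0.4372.
Largest remainders: Arden, Brisco receive the extra seats.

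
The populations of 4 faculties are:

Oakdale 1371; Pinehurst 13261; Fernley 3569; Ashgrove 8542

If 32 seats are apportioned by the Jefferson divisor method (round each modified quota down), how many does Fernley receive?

Standard divisor 26743/32 ≈ 835.719; standard quotas: Oakdale 1.641, Pinehurst 15.868, Fernley 4.271, Ashgrove 10.221.
Rounding down gives 1, 15, 4, 10 = 30 seats, so the divisor must be adjusted.
With modified divisor 778: modified quotas Oakdale 1.762, Pinehurst 17.045, Fernley 4.587, Ashgrove 10.979.
Rounding down: Oakdale 1, Pinehurst 17, Fernley 4, Ashgrove 10 (total 32).
Fernley receives 4.

4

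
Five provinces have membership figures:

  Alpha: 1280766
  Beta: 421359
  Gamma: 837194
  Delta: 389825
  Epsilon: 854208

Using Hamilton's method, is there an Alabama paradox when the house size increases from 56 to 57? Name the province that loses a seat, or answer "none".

At 56 seats: Alpha 19, Beta 6, Gamma 12, Delta 6, Epsilon 13.
At 57 seats: Alpha 19, Beta 6, Gamma 13, Delta 6, Epsilon 13.
No province's allocation decreased.

none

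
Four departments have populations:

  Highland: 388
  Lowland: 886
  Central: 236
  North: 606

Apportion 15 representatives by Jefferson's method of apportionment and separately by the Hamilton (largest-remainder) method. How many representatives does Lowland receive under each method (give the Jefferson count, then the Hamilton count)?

Jefferson: Highland 3, Lowland 7, Central 1, North 4.
Hamilton: Highland 3, Lowland 6, Central 2, North 4.
Lowland gets 7 under Jefferson and 6 under Hamilton.

7 and 6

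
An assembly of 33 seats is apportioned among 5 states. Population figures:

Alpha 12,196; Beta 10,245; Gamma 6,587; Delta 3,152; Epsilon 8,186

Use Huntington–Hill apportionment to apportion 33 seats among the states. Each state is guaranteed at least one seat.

Alpha=10, Beta=8, Gamma=5, Delta=3, Epsilon=7

With divisor 1235: modified quotas Alpha 9.875, Beta 8.296, Gamma 5.334, Delta 2.552, Epsilon 6.628.
Geometric-mean thresholds: Alpha √(9·10)=9.487, Beta √(8·9)=8.485, Gamma √(5·6)=5.477, Delta √(2·3)=2.449, Epsilon √(6·7)=6.481.
Each quota rounded against its threshold gives Alpha 10, Beta 8, Gamma 5, Delta 3, Epsilon 7 (total 33).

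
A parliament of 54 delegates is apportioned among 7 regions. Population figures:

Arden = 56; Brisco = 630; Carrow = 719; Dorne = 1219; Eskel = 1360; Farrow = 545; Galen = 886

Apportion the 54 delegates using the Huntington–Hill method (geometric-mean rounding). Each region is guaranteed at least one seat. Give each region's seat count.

With divisor 100: modified quotas Arden 0.560, Brisco 6.300, Carrow 7.190, Dorne 12.190, Eskel 13.600, Farrow 5.450, Galen 8.860.
Geometric-mean thresholds: Arden (min 1), Brisco √(6·7)=6.481, Carrow √(7·8)=7.483, Dorne √(12·13)=12.490, Eskel √(13·14)=13.491, Farrow √(5·6)=5.477, Galen √(8·9)=8.485.
Each quota rounded against its threshold gives Arden 1, Brisco 6, Carrow 7, Dorne 12, Eskel 14, Farrow 5, Galen 9 (total 54).

Arden 1, Brisco 6, Carrow 7, Dorne 12, Eskel 14, Farrow 5, Galen 9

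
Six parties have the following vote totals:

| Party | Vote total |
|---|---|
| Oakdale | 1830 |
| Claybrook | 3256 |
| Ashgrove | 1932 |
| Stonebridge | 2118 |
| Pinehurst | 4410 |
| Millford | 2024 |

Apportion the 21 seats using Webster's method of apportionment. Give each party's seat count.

Standard divisor 15570/21 ≈ 741.429; standard quotas: Oakdale 2.468, Claybrook 4.392, Ashgrove 2.606, Stonebridge 2.857, Pinehurst 5.948, Millford 2.730.
Rounding to the nearest integer gives Oakdale 2, Claybrook 4, Ashgrove 3, Stonebridge 3, Pinehurst 6, Millford 3 — total 21, matching the house size, so no adjustment is needed.

Oakdale=2, Claybrook=4, Ashgrove=3, Stonebridge=3, Pinehurst=6, Millford=3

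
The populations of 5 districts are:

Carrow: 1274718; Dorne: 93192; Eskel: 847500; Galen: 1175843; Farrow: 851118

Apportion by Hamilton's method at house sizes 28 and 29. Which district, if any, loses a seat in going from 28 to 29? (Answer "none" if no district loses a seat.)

Dorne

At 28 seats: Carrow 8, Dorne 1, Eskel 5, Galen 8, Farrow 6.
At 29 seats: Carrow 9, Dorne 0, Eskel 6, Galen 8, Farrow 6.
Dorne drops from 1 to 0.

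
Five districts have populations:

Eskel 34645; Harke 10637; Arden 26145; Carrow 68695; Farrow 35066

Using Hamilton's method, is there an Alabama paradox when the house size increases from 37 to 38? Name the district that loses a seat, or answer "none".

At 37 seats: Eskel 7, Harke 2, Arden 6, Carrow 15, Farrow 7.
At 38 seats: Eskel 7, Harke 2, Arden 6, Carrow 15, Farrow 8.
No district's allocation decreased.

none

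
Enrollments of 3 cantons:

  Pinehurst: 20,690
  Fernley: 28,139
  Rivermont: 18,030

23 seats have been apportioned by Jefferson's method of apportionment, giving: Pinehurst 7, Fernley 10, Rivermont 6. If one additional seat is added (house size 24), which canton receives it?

Pinehurst

Priority for the next seat is population ÷ (current seats + 1).
Priorities: Pinehurst 2586.250, Fernley 2558.091, Rivermont 2575.714.
Highest priority: Pinehurst.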